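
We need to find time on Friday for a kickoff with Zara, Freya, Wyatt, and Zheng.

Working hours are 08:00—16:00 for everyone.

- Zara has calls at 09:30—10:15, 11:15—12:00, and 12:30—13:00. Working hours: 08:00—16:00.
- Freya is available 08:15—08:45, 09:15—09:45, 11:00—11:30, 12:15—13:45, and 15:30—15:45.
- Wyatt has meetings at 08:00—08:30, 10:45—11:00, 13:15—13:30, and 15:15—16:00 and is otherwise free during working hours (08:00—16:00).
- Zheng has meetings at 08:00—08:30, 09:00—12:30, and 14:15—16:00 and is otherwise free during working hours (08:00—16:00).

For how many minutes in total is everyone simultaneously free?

Zara free within 08:00–16:00: 08:00–09:30, 10:15–11:15, 12:00–12:30, 13:00–16:00.
Wyatt free within 08:00–16:00: 08:30–10:45, 11:00–13:15, 13:30–15:15.
Zheng free within 08:00–16:00: 08:30–09:00, 12:30–14:15.
Zara ∩ Freya: 08:15–08:45, 09:15–09:30, 11:00–11:15, 12:15–12:30, 13:00–13:45, 15:30–15:45.
Zara ∩ Freya ∩ Wyatt: 08:30–08:45, 09:15–09:30, 11:00–11:15, 12:15–12:30, 13:00–13:15, 13:30–13:45.
Zara ∩ Freya ∩ Wyatt ∩ Zheng: 08:30–08:45, 13:00–13:15, 13:30–13:45.
Total common minutes: 15 + 15 + 15 = 45.

45 minutes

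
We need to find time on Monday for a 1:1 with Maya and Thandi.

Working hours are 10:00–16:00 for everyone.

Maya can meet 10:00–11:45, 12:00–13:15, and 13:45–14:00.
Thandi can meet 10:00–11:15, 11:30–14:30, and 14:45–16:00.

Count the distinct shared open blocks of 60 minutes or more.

Maya ∩ Thandi: 10:00–11:15, 11:30–11:45, 12:00–13:15, 13:45–14:00.
Windows ≥ 60 min: 10:00–11:15, 12:00–13:15.
That's 2 windows.

2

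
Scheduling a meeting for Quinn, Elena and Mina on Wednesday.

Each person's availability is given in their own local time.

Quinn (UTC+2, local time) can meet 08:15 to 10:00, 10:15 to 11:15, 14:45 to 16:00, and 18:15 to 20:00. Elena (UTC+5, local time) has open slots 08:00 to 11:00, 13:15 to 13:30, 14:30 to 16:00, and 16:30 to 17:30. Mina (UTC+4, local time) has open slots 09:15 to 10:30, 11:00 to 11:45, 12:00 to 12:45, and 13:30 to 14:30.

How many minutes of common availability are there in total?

Quinn → UTC: 06:15–08:00, 08:15–09:15, 12:45–14:00, 16:15–18:00.
Elena → UTC: 03:00–06:00, 08:15–08:30, 09:30–11:00, 11:30–12:30.
Mina → UTC: 05:15–06:30, 07:00–07:45, 08:00–08:45, 09:30–10:30.
Quinn ∩ Elena: 08:15–08:30.
Quinn ∩ Elena ∩ Mina: 08:15–08:30.
Total common minutes: 15.

15 minutes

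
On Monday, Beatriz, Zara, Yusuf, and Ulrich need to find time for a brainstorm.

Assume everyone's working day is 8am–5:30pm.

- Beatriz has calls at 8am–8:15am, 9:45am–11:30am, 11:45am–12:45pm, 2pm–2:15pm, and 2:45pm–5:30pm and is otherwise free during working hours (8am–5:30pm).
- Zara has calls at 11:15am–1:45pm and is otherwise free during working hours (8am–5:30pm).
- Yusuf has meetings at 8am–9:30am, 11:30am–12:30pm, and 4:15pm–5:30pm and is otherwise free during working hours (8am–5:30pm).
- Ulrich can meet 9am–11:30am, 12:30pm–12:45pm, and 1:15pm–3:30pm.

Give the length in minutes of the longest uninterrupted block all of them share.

Beatriz free within 08:00–17:30: 08:15–09:45, 11:30–11:45, 12:45–14:00, 14:15–14:45.
Zara free within 08:00–17:30: 08:00–11:15, 13:45–17:30.
Yusuf free within 08:00–17:30: 09:30–11:30, 12:30–16:15.
Beatriz ∩ Zara: 08:15–09:45, 13:45–14:00, 14:15–14:45.
Beatriz ∩ Zara ∩ Yusuf: 09:30–09:45, 13:45–14:00, 14:15–14:45.
Beatriz ∩ Zara ∩ Yusuf ∩ Ulrich: 09:30–09:45, 13:45–14:00, 14:15–14:45.
Common window lengths: 15, 15, 30 min; longest is 30.

30 minutes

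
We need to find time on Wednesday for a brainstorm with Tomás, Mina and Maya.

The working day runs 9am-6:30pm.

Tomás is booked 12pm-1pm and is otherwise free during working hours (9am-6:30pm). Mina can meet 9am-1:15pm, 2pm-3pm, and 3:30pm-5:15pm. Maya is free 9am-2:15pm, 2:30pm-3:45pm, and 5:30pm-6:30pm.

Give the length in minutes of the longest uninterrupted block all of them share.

Tomás free within 09:00–18:30: 09:00–12:00, 13:00–18:30.
Tomás ∩ Mina: 09:00–12:00, 13:00–13:15, 14:00–15:00, 15:30–17:15.
Tomás ∩ Mina ∩ Maya: 09:00–12:00, 13:00–13:15, 14:00–14:15, 14:30–15:00, 15:30–15:45.
Common window lengths: 180, 15, 15, 30, 15 min; longest is 180.

180 minutes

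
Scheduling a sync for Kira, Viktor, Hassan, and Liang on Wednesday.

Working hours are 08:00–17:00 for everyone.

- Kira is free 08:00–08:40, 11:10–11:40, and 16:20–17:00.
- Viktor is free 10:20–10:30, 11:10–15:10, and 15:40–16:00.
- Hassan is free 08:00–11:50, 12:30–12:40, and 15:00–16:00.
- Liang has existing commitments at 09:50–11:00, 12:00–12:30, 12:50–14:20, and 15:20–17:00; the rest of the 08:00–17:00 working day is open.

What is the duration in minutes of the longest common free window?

Liang free within 08:00–17:00: 08:00–09:50, 11:00–12:00, 12:30–12:50, 14:20–15:20.
Kira ∩ Viktor: 11:10–11:40.
Kira ∩ Viktor ∩ Hassan: 11:10–11:40.
Kira ∩ Viktor ∩ Hassan ∩ Liang: 11:10–11:40.
Single common window of 30 minutes.

30 minutes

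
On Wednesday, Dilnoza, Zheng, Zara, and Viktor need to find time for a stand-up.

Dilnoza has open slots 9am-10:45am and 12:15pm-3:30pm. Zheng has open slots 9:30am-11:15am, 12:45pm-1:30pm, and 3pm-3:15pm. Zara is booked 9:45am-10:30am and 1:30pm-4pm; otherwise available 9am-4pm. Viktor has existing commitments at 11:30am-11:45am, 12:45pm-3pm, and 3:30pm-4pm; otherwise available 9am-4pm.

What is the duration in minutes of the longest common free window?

Zara free within 09:00–16:00: 09:00–09:45, 10:30–13:30.
Viktor free within 09:00–16:00: 09:00–11:30, 11:45–12:45, 15:00–15:30.
Dilnoza ∩ Zheng: 09:30–10:45, 12:45–13:30, 15:00–15:15.
Dilnoza ∩ Zheng ∩ Zara: 09:30–09:45, 10:30–10:45, 12:45–13:30.
Dilnoza ∩ Zheng ∩ Zara ∩ Viktor: 09:30–09:45, 10:30–10:45.
Common window lengths: 15, 15 min; longest is 15.

15 minutes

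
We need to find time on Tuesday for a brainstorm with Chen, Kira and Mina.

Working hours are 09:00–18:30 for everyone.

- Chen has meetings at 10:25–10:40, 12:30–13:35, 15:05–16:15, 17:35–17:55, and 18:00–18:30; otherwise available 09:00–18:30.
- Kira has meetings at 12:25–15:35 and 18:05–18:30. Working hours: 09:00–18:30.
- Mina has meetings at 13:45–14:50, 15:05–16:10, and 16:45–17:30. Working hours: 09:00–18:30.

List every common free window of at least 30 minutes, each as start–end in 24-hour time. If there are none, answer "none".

09:00–10:25, 10:40–12:25, 16:15–16:45

Chen free within 09:00–18:30: 09:00–10:25, 10:40–12:30, 13:35–15:05, 16:15–17:35, 17:55–18:00.
Kira free within 09:00–18:30: 09:00–12:25, 15:35–18:05.
Mina free within 09:00–18:30: 09:00–13:45, 14:50–15:05, 16:10–16:45, 17:30–18:30.
Chen ∩ Kira: 09:00–10:25, 10:40–12:25, 16:15–17:35, 17:55–18:00.
Chen ∩ Kira ∩ Mina: 09:00–10:25, 10:40–12:25, 16:15–16:45, 17:30–17:35, 17:55–18:00.
Windows ≥ 30 min: 09:00–10:25, 10:40–12:25, 16:15–16:45.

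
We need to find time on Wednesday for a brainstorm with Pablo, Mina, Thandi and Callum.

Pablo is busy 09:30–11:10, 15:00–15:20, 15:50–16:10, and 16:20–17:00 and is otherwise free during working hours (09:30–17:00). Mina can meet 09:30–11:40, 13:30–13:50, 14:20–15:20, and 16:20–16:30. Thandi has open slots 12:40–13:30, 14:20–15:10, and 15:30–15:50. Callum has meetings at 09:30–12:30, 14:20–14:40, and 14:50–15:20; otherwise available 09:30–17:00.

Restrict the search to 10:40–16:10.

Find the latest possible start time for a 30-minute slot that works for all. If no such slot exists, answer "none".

Pablo free within 09:30–17:00: 11:10–15:00, 15:20–15:50, 16:10–16:20.
Callum free within 09:30–17:00: 12:30–14:20, 14:40–14:50, 15:20–17:00.
Pablo ∩ Mina: 11:10–11:40, 13:30–13:50, 14:20–15:00.
Pablo ∩ Mina ∩ Thandi: 14:20–15:00.
Pablo ∩ Mina ∩ Thandi ∩ Callum: 14:40–14:50.
Restricted to 10:40–16:10: 14:40–14:50.
Windows ≥ 30 min: (none).

none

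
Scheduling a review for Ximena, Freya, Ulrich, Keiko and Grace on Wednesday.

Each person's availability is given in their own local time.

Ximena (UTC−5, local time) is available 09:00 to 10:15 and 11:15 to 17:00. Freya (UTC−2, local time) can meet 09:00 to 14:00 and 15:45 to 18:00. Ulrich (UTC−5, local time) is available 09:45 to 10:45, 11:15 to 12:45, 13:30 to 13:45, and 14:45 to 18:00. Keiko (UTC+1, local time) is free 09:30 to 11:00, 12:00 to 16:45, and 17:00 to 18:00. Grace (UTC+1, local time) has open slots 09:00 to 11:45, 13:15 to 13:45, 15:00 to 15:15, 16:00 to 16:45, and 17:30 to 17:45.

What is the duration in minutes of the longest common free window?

15 minutes

Ximena → UTC: 14:00–15:15, 16:15–22:00.
Freya → UTC: 11:00–16:00, 17:45–20:00.
Ulrich → UTC: 14:45–15:45, 16:15–17:45, 18:30–18:45, 19:45–23:00.
Keiko → UTC: 08:30–10:00, 11:00–15:45, 16:00–17:00.
Grace → UTC: 08:00–10:45, 12:15–12:45, 14:00–14:15, 15:00–15:45, 16:30–16:45.
Ximena ∩ Freya: 14:00–15:15, 17:45–20:00.
Ximena ∩ Freya ∩ Ulrich: 14:45–15:15, 18:30–18:45, 19:45–20:00.
Ximena ∩ Freya ∩ Ulrich ∩ Keiko: 14:45–15:15.
Ximena ∩ Freya ∩ Ulrich ∩ Keiko ∩ Grace: 15:00–15:15.
Single common window of 15 minutes.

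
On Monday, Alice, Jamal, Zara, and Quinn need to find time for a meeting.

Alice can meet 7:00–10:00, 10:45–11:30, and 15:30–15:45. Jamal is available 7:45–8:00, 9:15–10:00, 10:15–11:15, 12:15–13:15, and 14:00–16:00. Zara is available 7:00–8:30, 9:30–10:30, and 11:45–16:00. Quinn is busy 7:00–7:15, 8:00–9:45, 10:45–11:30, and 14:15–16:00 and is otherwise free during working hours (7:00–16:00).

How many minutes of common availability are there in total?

30 minutes

Quinn free within 07:00–16:00: 07:15–08:00, 09:45–10:45, 11:30–14:15.
Alice ∩ Jamal: 07:45–08:00, 09:15–10:00, 10:45–11:15, 15:30–15:45.
Alice ∩ Jamal ∩ Zara: 07:45–08:00, 09:30–10:00, 15:30–15:45.
Alice ∩ Jamal ∩ Zara ∩ Quinn: 07:45–08:00, 09:45–10:00.
Total common minutes: 15 + 15 = 30.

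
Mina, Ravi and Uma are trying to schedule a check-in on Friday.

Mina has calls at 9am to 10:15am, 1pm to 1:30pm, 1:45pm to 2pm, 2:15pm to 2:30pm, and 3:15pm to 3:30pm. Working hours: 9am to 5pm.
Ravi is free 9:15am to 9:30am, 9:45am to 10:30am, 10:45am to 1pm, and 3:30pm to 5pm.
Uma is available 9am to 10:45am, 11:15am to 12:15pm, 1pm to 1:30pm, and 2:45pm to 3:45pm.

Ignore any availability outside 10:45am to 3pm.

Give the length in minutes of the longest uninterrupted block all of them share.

60 minutes

Mina free within 09:00–17:00: 10:15–13:00, 13:30–13:45, 14:00–14:15, 14:30–15:15, 15:30–17:00.
Mina ∩ Ravi: 10:15–10:30, 10:45–13:00, 15:30–17:00.
Mina ∩ Ravi ∩ Uma: 10:15–10:30, 11:15–12:15, 15:30–15:45.
Restricted to 10:45–15:00: 11:15–12:15.
Single common window of 60 minutes.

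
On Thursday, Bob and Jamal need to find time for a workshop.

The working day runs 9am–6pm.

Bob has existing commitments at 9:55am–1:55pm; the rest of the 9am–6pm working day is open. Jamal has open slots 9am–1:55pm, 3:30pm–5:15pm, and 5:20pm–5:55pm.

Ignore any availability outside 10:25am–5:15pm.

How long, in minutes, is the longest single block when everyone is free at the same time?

105 minutes

Bob free within 09:00–18:00: 09:00–09:55, 13:55–18:00.
Bob ∩ Jamal: 09:00–09:55, 15:30–17:15, 17:20–17:55.
Restricted to 10:25–17:15: 15:30–17:15.
Single common window of 105 minutes.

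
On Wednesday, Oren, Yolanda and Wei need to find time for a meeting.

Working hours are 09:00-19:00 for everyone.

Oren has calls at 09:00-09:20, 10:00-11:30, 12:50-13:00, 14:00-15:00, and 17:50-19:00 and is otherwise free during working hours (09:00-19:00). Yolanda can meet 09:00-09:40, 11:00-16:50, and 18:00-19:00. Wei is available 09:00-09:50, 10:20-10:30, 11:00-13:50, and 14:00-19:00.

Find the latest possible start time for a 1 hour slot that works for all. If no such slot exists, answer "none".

Oren free within 09:00–19:00: 09:20–10:00, 11:30–12:50, 13:00–14:00, 15:00–17:50.
Oren ∩ Yolanda: 09:20–09:40, 11:30–12:50, 13:00–14:00, 15:00–16:50.
Oren ∩ Yolanda ∩ Wei: 09:20–09:40, 11:30–12:50, 13:00–13:50, 15:00–16:50.
Windows ≥ 60 min: 11:30–12:50, 15:00–16:50.
Latest start in the last window 15:00–16:50 is 16:50 − 60 min = 15:50.

15:50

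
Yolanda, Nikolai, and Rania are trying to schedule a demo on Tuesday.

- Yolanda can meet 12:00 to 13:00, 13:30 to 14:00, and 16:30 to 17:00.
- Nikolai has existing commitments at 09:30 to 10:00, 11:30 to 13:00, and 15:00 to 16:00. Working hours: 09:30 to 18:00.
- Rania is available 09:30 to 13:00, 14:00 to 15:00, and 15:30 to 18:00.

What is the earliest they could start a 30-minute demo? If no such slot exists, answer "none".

Nikolai free within 09:30–18:00: 10:00–11:30, 13:00–15:00, 16:00–18:00.
Yolanda ∩ Nikolai: 13:30–14:00, 16:30–17:00.
Yolanda ∩ Nikolai ∩ Rania: 16:30–17:00.
Windows ≥ 30 min: 16:30–17:00.
Earliest such window starts at 16:30.

16:30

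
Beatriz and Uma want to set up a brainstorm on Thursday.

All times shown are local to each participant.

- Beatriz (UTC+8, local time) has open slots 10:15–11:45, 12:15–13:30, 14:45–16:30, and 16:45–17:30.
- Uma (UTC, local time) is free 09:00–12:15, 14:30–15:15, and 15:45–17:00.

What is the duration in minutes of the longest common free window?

Beatriz → UTC: 02:15–03:45, 04:15–05:30, 06:45–08:30, 08:45–09:30.
Uma → UTC: 09:00–12:15, 14:30–15:15, 15:45–17:00.
Beatriz ∩ Uma: 09:00–09:30.
Single common window of 30 minutes.

30 minutes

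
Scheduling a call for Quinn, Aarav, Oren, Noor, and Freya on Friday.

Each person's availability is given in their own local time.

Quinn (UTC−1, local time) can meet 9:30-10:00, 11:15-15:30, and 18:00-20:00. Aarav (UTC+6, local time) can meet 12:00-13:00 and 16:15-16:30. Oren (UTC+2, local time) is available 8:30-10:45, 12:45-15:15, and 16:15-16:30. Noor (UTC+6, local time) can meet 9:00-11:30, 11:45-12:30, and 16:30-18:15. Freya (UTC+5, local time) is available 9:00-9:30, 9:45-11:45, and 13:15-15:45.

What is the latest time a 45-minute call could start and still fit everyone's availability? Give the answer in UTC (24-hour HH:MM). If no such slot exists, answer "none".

Quinn → UTC: 10:30–11:00, 12:15–16:30, 19:00–21:00.
Aarav → UTC: 06:00–07:00, 10:15–10:30.
Oren → UTC: 06:30–08:45, 10:45–13:15, 14:15–14:30.
Noor → UTC: 03:00–05:30, 05:45–06:30, 10:30–12:15.
Freya → UTC: 04:00–04:30, 04:45–06:45, 08:15–10:45.
Quinn ∩ Aarav: (none).
Quinn ∩ Aarav ∩ Oren: (none).
Quinn ∩ Aarav ∩ Oren ∩ Noor: (none).
Quinn ∩ Aarav ∩ Oren ∩ Noor ∩ Freya: (none).
Windows ≥ 45 min: (none).

none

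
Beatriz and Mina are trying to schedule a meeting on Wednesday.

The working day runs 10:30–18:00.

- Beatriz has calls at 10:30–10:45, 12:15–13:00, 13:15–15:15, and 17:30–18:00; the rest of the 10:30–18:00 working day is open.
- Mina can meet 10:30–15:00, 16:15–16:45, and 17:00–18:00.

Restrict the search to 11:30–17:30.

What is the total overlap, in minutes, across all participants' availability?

120 minutes

Beatriz free within 10:30–18:00: 10:45–12:15, 13:00–13:15, 15:15–17:30.
Beatriz ∩ Mina: 10:45–12:15, 13:00–13:15, 16:15–16:45, 17:00–17:30.
Restricted to 11:30–17:30: 11:30–12:15, 13:00–13:15, 16:15–16:45, 17:00–17:30.
Total common minutes: 45 + 15 + 30 + 30 = 120.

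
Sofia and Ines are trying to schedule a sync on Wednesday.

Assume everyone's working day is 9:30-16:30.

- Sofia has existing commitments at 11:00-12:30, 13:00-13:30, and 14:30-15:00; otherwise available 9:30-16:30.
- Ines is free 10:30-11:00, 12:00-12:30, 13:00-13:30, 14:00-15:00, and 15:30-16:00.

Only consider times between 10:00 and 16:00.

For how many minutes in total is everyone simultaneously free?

Sofia free within 09:30–16:30: 09:30–11:00, 12:30–13:00, 13:30–14:30, 15:00–16:30.
Sofia ∩ Ines: 10:30–11:00, 14:00–14:30, 15:30–16:00.
Restricted to 10:00–16:00: 10:30–11:00, 14:00–14:30, 15:30–16:00.
Total common minutes: 30 + 30 + 30 = 90.

90 minutes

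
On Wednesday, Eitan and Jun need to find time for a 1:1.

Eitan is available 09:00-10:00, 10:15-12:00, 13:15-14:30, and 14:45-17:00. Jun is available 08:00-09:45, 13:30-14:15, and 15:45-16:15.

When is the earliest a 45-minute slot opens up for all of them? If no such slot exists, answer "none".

09:00

Eitan ∩ Jun: 09:00–09:45, 13:30–14:15, 15:45–16:15.
Windows ≥ 45 min: 09:00–09:45, 13:30–14:15.
Earliest such window starts at 09:00.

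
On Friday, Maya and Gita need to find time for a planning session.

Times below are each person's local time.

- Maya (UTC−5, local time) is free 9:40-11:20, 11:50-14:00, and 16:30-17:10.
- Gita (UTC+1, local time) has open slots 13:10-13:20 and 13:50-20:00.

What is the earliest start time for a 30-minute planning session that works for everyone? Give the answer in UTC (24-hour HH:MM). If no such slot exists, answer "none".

Maya → UTC: 14:40–16:20, 16:50–19:00, 21:30–22:10.
Gita → UTC: 12:10–12:20, 12:50–19:00.
Maya ∩ Gita: 14:40–16:20, 16:50–19:00.
Windows ≥ 30 min: 14:40–16:20, 16:50–19:00.
Earliest such window starts at 14:40.

14:40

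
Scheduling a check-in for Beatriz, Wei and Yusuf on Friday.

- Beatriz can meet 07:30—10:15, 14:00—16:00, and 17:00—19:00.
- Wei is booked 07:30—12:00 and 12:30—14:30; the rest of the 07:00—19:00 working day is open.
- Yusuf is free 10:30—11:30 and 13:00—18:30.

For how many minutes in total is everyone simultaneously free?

180 minutes

Wei free within 07:00–19:00: 07:00–07:30, 12:00–12:30, 14:30–19:00.
Beatriz ∩ Wei: 14:30–16:00, 17:00–19:00.
Beatriz ∩ Wei ∩ Yusuf: 14:30–16:00, 17:00–18:30.
Total common minutes: 90 + 90 = 180.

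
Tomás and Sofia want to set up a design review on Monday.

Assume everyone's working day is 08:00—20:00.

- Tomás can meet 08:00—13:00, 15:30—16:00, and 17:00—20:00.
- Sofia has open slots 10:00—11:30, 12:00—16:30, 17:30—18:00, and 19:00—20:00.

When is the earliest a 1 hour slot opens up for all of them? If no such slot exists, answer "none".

Tomás ∩ Sofia: 10:00–11:30, 12:00–13:00, 15:30–16:00, 17:30–18:00, 19:00–20:00.
Windows ≥ 60 min: 10:00–11:30, 12:00–13:00, 19:00–20:00.
Earliest such window starts at 10:00.

10:00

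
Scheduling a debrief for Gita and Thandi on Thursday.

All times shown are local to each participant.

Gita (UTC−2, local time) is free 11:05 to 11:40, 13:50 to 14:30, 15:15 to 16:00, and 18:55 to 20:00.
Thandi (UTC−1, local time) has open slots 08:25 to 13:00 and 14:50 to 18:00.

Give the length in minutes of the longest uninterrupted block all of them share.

Gita → UTC: 13:05–13:40, 15:50–16:30, 17:15–18:00, 20:55–22:00.
Thandi → UTC: 09:25–14:00, 15:50–19:00.
Gita ∩ Thandi: 13:05–13:40, 15:50–16:30, 17:15–18:00.
Common window lengths: 35, 40, 45 min; longest is 45.

45 minutes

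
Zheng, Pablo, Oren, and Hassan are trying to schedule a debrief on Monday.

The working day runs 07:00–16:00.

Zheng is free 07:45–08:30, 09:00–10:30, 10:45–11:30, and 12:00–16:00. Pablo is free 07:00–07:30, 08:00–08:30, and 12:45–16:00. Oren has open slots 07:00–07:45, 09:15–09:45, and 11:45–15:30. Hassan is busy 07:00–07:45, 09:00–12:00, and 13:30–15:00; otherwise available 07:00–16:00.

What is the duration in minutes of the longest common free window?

Hassan free within 07:00–16:00: 07:45–09:00, 12:00–13:30, 15:00–16:00.
Zheng ∩ Pablo: 08:00–08:30, 12:45–16:00.
Zheng ∩ Pablo ∩ Oren: 12:45–15:30.
Zheng ∩ Pablo ∩ Oren ∩ Hassan: 12:45–13:30, 15:00–15:30.
Common window lengths: 45, 30 min; longest is 45.

45 minutes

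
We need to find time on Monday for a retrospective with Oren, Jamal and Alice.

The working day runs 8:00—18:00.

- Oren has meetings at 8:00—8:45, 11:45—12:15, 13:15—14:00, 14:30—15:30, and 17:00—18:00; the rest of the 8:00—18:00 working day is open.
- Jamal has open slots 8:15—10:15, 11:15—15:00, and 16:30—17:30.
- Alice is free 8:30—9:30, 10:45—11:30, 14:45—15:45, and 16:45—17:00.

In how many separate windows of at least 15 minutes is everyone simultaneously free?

Oren free within 08:00–18:00: 08:45–11:45, 12:15–13:15, 14:00–14:30, 15:30–17:00.
Oren ∩ Jamal: 08:45–10:15, 11:15–11:45, 12:15–13:15, 14:00–14:30, 16:30–17:00.
Oren ∩ Jamal ∩ Alice: 08:45–09:30, 11:15–11:30, 16:45–17:00.
Windows ≥ 15 min: 08:45–09:30, 11:15–11:30, 16:45–17:00.
That's 3 windows.

3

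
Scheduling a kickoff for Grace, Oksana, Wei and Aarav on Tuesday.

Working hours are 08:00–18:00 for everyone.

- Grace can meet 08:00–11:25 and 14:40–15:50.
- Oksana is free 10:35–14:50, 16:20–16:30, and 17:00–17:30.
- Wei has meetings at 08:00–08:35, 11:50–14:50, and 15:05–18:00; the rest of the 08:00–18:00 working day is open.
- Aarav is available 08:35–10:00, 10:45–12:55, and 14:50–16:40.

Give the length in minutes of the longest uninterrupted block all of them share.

40 minutes

Wei free within 08:00–18:00: 08:35–11:50, 14:50–15:05.
Grace ∩ Oksana: 10:35–11:25, 14:40–14:50.
Grace ∩ Oksana ∩ Wei: 10:35–11:25.
Grace ∩ Oksana ∩ Wei ∩ Aarav: 10:45–11:25.
Single common window of 40 minutes.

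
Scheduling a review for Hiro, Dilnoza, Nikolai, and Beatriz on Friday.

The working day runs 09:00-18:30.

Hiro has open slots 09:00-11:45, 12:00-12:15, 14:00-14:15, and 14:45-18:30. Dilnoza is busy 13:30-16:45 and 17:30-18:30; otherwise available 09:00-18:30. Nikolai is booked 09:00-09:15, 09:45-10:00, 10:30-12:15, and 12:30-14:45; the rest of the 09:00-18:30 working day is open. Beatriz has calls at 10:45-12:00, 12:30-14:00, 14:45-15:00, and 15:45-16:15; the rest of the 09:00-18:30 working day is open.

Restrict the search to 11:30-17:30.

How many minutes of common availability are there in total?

Dilnoza free within 09:00–18:30: 09:00–13:30, 16:45–17:30.
Nikolai free within 09:00–18:30: 09:15–09:45, 10:00–10:30, 12:15–12:30, 14:45–18:30.
Beatriz free within 09:00–18:30: 09:00–10:45, 12:00–12:30, 14:00–14:45, 15:00–15:45, 16:15–18:30.
Hiro ∩ Dilnoza: 09:00–11:45, 12:00–12:15, 16:45–17:30.
Hiro ∩ Dilnoza ∩ Nikolai: 09:15–09:45, 10:00–10:30, 16:45–17:30.
Hiro ∩ Dilnoza ∩ Nikolai ∩ Beatriz: 09:15–09:45, 10:00–10:30, 16:45–17:30.
Restricted to 11:30–17:30: 16:45–17:30.
Total common minutes: 45.

45 minutes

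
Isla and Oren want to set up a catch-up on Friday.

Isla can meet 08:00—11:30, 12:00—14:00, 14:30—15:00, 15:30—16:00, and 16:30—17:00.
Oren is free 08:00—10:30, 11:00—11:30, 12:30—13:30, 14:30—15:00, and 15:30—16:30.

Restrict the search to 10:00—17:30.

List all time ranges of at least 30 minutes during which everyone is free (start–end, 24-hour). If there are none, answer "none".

10:00–10:30, 11:00–11:30, 12:30–13:30, 14:30–15:00, 15:30–16:00

Isla ∩ Oren: 08:00–10:30, 11:00–11:30, 12:30–13:30, 14:30–15:00, 15:30–16:00.
Restricted to 10:00–17:30: 10:00–10:30, 11:00–11:30, 12:30–13:30, 14:30–15:00, 15:30–16:00.
Windows ≥ 30 min: 10:00–10:30, 11:00–11:30, 12:30–13:30, 14:30–15:00, 15:30–16:00.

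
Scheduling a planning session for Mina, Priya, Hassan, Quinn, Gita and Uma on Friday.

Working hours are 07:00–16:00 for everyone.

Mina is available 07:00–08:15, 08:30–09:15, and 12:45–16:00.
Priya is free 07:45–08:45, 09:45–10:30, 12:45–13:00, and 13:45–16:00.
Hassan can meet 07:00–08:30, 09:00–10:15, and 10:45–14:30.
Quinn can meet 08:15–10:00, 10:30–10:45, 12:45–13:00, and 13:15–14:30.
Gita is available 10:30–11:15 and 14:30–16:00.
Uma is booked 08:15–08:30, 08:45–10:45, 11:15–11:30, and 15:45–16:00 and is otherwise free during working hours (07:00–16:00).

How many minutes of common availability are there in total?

0 minutes

Uma free within 07:00–16:00: 07:00–08:15, 08:30–08:45, 10:45–11:15, 11:30–15:45.
Mina ∩ Priya: 07:45–08:15, 08:30–08:45, 12:45–13:00, 13:45–16:00.
Mina ∩ Priya ∩ Hassan: 07:45–08:15, 12:45–13:00, 13:45–14:30.
Mina ∩ Priya ∩ Hassan ∩ Quinn: 12:45–13:00, 13:45–14:30.
Mina ∩ Priya ∩ Hassan ∩ Quinn ∩ Gita: (none).
Mina ∩ Priya ∩ Hassan ∩ Quinn ∩ Gita ∩ Uma: (none).
Total common minutes: 0.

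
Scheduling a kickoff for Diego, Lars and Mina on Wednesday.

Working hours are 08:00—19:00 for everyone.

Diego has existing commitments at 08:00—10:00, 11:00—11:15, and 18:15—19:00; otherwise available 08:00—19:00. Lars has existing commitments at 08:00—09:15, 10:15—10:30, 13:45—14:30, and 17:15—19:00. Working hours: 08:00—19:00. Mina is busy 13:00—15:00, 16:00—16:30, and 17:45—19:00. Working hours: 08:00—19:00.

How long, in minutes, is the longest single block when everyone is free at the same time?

Diego free within 08:00–19:00: 10:00–11:00, 11:15–18:15.
Lars free within 08:00–19:00: 09:15–10:15, 10:30–13:45, 14:30–17:15.
Mina free within 08:00–19:00: 08:00–13:00, 15:00–16:00, 16:30–17:45.
Diego ∩ Lars: 10:00–10:15, 10:30–11:00, 11:15–13:45, 14:30–17:15.
Diego ∩ Lars ∩ Mina: 10:00–10:15, 10:30–11:00, 11:15–13:00, 15:00–16:00, 16:30–17:15.
Common window lengths: 15, 30, 105, 60, 45 min; longest is 105.

105 minutes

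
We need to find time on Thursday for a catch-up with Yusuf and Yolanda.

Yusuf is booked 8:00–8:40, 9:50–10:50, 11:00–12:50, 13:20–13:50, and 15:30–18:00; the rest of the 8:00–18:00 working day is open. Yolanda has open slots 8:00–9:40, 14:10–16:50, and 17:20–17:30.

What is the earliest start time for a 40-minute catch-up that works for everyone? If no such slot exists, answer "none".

08:40

Yusuf free within 08:00–18:00: 08:40–09:50, 10:50–11:00, 12:50–13:20, 13:50–15:30.
Yusuf ∩ Yolanda: 08:40–09:40, 14:10–15:30.
Windows ≥ 40 min: 08:40–09:40, 14:10–15:30.
Earliest such window starts at 08:40.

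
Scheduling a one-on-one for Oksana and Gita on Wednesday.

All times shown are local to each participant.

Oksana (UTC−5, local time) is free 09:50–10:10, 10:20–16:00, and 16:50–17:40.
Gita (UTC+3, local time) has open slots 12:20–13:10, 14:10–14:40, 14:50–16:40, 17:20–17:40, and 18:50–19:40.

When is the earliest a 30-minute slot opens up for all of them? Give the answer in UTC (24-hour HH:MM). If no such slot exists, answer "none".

Oksana → UTC: 14:50–15:10, 15:20–21:00, 21:50–22:40.
Gita → UTC: 09:20–10:10, 11:10–11:40, 11:50–13:40, 14:20–14:40, 15:50–16:40.
Oksana ∩ Gita: 15:50–16:40.
Windows ≥ 30 min: 15:50–16:40.
Earliest such window starts at 15:50.

15:50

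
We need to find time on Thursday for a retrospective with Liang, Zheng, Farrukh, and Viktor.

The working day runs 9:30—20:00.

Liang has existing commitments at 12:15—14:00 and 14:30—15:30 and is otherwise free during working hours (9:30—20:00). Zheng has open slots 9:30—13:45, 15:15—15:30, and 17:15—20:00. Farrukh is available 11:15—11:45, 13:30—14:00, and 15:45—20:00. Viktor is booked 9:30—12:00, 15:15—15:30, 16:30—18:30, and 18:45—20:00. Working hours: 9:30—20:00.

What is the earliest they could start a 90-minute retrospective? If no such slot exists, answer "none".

none

Liang free within 09:30–20:00: 09:30–12:15, 14:00–14:30, 15:30–20:00.
Viktor free within 09:30–20:00: 12:00–15:15, 15:30–16:30, 18:30–18:45.
Liang ∩ Zheng: 09:30–12:15, 17:15–20:00.
Liang ∩ Zheng ∩ Farrukh: 11:15–11:45, 17:15–20:00.
Liang ∩ Zheng ∩ Farrukh ∩ Viktor: 18:30–18:45.
Windows ≥ 90 min: (none).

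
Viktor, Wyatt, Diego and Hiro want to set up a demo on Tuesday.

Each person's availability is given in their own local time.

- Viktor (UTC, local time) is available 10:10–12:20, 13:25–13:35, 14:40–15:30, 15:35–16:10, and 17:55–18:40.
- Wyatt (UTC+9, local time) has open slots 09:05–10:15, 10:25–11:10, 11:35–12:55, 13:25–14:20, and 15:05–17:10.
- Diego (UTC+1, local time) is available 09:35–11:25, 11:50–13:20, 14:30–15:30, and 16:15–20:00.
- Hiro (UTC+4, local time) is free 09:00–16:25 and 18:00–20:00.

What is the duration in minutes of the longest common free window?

0 minutes

Viktor → UTC: 10:10–12:20, 13:25–13:35, 14:40–15:30, 15:35–16:10, 17:55–18:40.
Wyatt → UTC: 00:05–01:15, 01:25–02:10, 02:35–03:55, 04:25–05:20, 06:05–08:10.
Diego → UTC: 08:35–10:25, 10:50–12:20, 13:30–14:30, 15:15–19:00.
Hiro → UTC: 05:00–12:25, 14:00–16:00.
Viktor ∩ Wyatt: (none).
Viktor ∩ Wyatt ∩ Diego: (none).
Viktor ∩ Wyatt ∩ Diego ∩ Hiro: (none).
No common window.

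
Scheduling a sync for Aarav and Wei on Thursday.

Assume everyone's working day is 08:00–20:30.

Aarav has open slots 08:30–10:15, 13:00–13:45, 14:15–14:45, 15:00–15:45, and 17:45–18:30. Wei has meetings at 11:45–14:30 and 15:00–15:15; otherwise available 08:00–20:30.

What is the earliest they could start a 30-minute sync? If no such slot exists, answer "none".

Wei free within 08:00–20:30: 08:00–11:45, 14:30–15:00, 15:15–20:30.
Aarav ∩ Wei: 08:30–10:15, 14:30–14:45, 15:15–15:45, 17:45–18:30.
Windows ≥ 30 min: 08:30–10:15, 15:15–15:45, 17:45–18:30.
Earliest such window starts at 08:30.

08:30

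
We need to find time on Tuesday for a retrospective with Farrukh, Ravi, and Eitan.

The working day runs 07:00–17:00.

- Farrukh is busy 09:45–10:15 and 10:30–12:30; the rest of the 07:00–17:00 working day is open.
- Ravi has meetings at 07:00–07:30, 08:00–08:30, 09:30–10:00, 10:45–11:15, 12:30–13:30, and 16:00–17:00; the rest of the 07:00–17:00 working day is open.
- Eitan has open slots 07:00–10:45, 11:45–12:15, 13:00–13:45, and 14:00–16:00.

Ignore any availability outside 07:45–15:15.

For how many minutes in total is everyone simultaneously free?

180 minutes

Farrukh free within 07:00–17:00: 07:00–09:45, 10:15–10:30, 12:30–17:00.
Ravi free within 07:00–17:00: 07:30–08:00, 08:30–09:30, 10:00–10:45, 11:15–12:30, 13:30–16:00.
Farrukh ∩ Ravi: 07:30–08:00, 08:30–09:30, 10:15–10:30, 13:30–16:00.
Farrukh ∩ Ravi ∩ Eitan: 07:30–08:00, 08:30–09:30, 10:15–10:30, 13:30–13:45, 14:00–16:00.
Restricted to 07:45–15:15: 07:45–08:00, 08:30–09:30, 10:15–10:30, 13:30–13:45, 14:00–15:15.
Total common minutes: 15 + 60 + 15 + 15 + 75 = 180.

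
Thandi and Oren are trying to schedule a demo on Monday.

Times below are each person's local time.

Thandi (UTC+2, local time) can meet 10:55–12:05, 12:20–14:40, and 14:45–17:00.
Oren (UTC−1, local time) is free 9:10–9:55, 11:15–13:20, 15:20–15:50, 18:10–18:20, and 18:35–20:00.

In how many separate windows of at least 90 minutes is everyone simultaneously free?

Thandi → UTC: 08:55–10:05, 10:20–12:40, 12:45–15:00.
Oren → UTC: 10:10–10:55, 12:15–14:20, 16:20–16:50, 19:10–19:20, 19:35–21:00.
Thandi ∩ Oren: 10:20–10:55, 12:15–12:40, 12:45–14:20.
Windows ≥ 90 min: 12:45–14:20.
That's 1 window.

1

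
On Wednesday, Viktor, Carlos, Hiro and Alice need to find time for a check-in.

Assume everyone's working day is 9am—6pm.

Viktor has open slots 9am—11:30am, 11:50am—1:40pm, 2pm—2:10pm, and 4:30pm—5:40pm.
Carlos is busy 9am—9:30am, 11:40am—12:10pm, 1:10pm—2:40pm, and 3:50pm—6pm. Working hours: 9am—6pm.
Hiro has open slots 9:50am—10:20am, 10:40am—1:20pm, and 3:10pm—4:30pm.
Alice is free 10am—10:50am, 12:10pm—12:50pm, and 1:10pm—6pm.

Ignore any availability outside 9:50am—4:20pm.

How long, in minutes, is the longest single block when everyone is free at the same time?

Carlos free within 09:00–18:00: 09:30–11:40, 12:10–13:10, 14:40–15:50.
Viktor ∩ Carlos: 09:30–11:30, 12:10–13:10.
Viktor ∩ Carlos ∩ Hiro: 09:50–10:20, 10:40–11:30, 12:10–13:10.
Viktor ∩ Carlos ∩ Hiro ∩ Alice: 10:00–10:20, 10:40–10:50, 12:10–12:50.
Restricted to 09:50–16:20: 10:00–10:20, 10:40–10:50, 12:10–12:50.
Common window lengths: 20, 10, 40 min; longest is 40.

40 minutes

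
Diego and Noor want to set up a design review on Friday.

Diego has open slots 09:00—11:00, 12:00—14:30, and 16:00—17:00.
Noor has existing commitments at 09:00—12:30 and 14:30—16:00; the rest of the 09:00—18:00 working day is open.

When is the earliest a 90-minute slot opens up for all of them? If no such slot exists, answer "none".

12:30

Noor free within 09:00–18:00: 12:30–14:30, 16:00–18:00.
Diego ∩ Noor: 12:30–14:30, 16:00–17:00.
Windows ≥ 90 min: 12:30–14:30.
Earliest such window starts at 12:30.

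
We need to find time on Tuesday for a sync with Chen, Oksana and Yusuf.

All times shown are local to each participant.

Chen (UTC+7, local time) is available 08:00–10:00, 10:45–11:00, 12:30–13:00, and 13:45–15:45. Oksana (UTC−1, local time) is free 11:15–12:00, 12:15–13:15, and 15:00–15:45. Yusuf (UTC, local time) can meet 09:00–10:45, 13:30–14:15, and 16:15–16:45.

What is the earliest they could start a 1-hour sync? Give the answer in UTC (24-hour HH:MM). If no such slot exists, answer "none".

Chen → UTC: 01:00–03:00, 03:45–04:00, 05:30–06:00, 06:45–08:45.
Oksana → UTC: 12:15–13:00, 13:15–14:15, 16:00–16:45.
Yusuf → UTC: 09:00–10:45, 13:30–14:15, 16:15–16:45.
Chen ∩ Oksana: (none).
Chen ∩ Oksana ∩ Yusuf: (none).
Windows ≥ 60 min: (none).

none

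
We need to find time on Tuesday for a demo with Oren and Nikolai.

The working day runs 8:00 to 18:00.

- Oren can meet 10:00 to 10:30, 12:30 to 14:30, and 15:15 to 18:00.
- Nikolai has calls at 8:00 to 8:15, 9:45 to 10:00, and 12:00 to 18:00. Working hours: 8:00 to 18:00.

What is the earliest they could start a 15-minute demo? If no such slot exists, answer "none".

10:00

Nikolai free within 08:00–18:00: 08:15–09:45, 10:00–12:00.
Oren ∩ Nikolai: 10:00–10:30.
Windows ≥ 15 min: 10:00–10:30.
Earliest such window starts at 10:00.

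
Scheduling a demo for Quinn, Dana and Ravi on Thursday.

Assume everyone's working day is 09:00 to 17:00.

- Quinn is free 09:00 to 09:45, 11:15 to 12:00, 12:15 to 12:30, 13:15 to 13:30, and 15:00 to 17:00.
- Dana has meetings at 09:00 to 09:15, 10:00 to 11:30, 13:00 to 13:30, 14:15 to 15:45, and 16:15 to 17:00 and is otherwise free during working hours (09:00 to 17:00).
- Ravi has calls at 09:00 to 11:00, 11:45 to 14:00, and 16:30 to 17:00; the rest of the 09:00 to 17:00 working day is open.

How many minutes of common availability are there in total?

Dana free within 09:00–17:00: 09:15–10:00, 11:30–13:00, 13:30–14:15, 15:45–16:15.
Ravi free within 09:00–17:00: 11:00–11:45, 14:00–16:30.
Quinn ∩ Dana: 09:15–09:45, 11:30–12:00, 12:15–12:30, 15:45–16:15.
Quinn ∩ Dana ∩ Ravi: 11:30–11:45, 15:45–16:15.
Total common minutes: 15 + 30 = 45.

45 minutes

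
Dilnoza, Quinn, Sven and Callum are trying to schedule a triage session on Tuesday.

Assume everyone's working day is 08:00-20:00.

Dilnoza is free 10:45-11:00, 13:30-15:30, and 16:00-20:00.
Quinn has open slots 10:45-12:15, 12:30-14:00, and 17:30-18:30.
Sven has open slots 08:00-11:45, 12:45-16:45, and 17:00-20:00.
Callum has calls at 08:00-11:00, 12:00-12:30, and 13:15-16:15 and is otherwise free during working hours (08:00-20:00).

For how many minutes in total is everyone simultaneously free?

60 minutes

Callum free within 08:00–20:00: 11:00–12:00, 12:30–13:15, 16:15–20:00.
Dilnoza ∩ Quinn: 10:45–11:00, 13:30–14:00, 17:30–18:30.
Dilnoza ∩ Quinn ∩ Sven: 10:45–11:00, 13:30–14:00, 17:30–18:30.
Dilnoza ∩ Quinn ∩ Sven ∩ Callum: 17:30–18:30.
Total common minutes: 60.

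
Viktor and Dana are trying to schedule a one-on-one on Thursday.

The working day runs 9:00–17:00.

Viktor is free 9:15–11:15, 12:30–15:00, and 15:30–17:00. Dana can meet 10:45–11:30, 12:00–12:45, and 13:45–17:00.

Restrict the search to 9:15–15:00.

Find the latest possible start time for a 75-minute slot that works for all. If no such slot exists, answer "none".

13:45

Viktor ∩ Dana: 10:45–11:15, 12:30–12:45, 13:45–15:00, 15:30–17:00.
Restricted to 09:15–15:00: 10:45–11:15, 12:30–12:45, 13:45–15:00.
Windows ≥ 75 min: 13:45–15:00.
Latest start in the last window 13:45–15:00 is 15:00 − 75 min = 13:45.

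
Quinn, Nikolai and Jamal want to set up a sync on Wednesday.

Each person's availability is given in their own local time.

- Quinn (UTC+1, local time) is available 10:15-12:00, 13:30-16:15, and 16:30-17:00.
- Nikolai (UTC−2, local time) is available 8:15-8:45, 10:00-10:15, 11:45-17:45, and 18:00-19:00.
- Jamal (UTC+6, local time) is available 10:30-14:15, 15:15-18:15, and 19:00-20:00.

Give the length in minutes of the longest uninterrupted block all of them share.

30 minutes

Quinn → UTC: 09:15–11:00, 12:30–15:15, 15:30–16:00.
Nikolai → UTC: 10:15–10:45, 12:00–12:15, 13:45–19:45, 20:00–21:00.
Jamal → UTC: 04:30–08:15, 09:15–12:15, 13:00–14:00.
Quinn ∩ Nikolai: 10:15–10:45, 13:45–15:15, 15:30–16:00.
Quinn ∩ Nikolai ∩ Jamal: 10:15–10:45, 13:45–14:00.
Common window lengths: 30, 15 min; longest is 30.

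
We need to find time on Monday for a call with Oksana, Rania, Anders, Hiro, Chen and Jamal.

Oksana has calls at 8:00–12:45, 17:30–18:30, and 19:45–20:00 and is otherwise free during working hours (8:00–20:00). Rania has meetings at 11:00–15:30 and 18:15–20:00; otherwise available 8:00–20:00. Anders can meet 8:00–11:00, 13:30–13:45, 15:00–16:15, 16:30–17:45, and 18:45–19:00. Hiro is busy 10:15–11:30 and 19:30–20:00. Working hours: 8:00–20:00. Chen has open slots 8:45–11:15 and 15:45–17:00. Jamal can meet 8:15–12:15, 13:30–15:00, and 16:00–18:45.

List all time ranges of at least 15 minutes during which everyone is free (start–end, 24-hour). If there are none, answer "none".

16:00–16:15, 16:30–17:00

Oksana free within 08:00–20:00: 12:45–17:30, 18:30–19:45.
Rania free within 08:00–20:00: 08:00–11:00, 15:30–18:15.
Hiro free within 08:00–20:00: 08:00–10:15, 11:30–19:30.
Oksana ∩ Rania: 15:30–17:30.
Oksana ∩ Rania ∩ Anders: 15:30–16:15, 16:30–17:30.
Oksana ∩ Rania ∩ Anders ∩ Hiro: 15:30–16:15, 16:30–17:30.
Oksana ∩ Rania ∩ Anders ∩ Hiro ∩ Chen: 15:45–16:15, 16:30–17:00.
Oksana ∩ Rania ∩ Anders ∩ Hiro ∩ Chen ∩ Jamal: 16:00–16:15, 16:30–17:00.
Windows ≥ 15 min: 16:00–16:15, 16:30–17:00.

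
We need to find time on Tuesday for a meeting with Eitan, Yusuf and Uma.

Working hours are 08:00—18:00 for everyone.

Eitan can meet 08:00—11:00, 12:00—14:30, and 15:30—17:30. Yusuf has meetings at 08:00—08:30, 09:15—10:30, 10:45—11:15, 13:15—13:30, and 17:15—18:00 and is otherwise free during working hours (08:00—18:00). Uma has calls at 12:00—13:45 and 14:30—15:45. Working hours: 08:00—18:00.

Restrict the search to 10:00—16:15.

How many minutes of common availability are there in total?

90 minutes

Yusuf free within 08:00–18:00: 08:30–09:15, 10:30–10:45, 11:15–13:15, 13:30–17:15.
Uma free within 08:00–18:00: 08:00–12:00, 13:45–14:30, 15:45–18:00.
Eitan ∩ Yusuf: 08:30–09:15, 10:30–10:45, 12:00–13:15, 13:30–14:30, 15:30–17:15.
Eitan ∩ Yusuf ∩ Uma: 08:30–09:15, 10:30–10:45, 13:45–14:30, 15:45–17:15.
Restricted to 10:00–16:15: 10:30–10:45, 13:45–14:30, 15:45–16:15.
Total common minutes: 15 + 45 + 30 = 90.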